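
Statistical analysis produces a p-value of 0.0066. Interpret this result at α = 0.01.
Since p = 0.0066 < α = 0.01, reject H₀.
There is sufficient evidence to reject the null hypothesis; the result is statistically significant at the 0.01 level.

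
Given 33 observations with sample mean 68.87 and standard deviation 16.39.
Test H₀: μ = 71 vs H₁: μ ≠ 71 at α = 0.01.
One-sample t-test:
H₀: μ = 71
H₁: μ ≠ 71
df = n - 1 = 32
t = (x̄ - μ₀) / (s/√n) = (68.87 - 71) / (16.39/√33) = -0.747
p-value = 0.4608

Since p-value > α = 0.01, we fail to reject H₀.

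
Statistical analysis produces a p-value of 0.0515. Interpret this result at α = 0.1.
Since p = 0.0515 < α = 0.1, reject H₀.
There is sufficient evidence to reject the null hypothesis; the result is statistically significant at the 0.1 level.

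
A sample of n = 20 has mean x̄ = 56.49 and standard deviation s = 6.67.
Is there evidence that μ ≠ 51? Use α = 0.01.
One-sample t-test:
H₀: μ = 51
H₁: μ ≠ 51
df = n - 1 = 19
t = (x̄ - μ₀) / (s/√n) = (56.49 - 51) / (6.67/√20) = 3.681
p-value = 0.0016

Since p-value < α = 0.01, we reject H₀.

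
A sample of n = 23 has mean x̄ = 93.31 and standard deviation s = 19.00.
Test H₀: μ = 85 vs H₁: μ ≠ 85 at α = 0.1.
One-sample t-test:
H₀: μ = 85
H₁: μ ≠ 85
df = n - 1 = 22
t = (x̄ - μ₀) / (s/√n) = (93.31 - 85) / (19.00/√23) = 2.098
p-value = 0.0477

Since p-value < α = 0.1, we reject H₀.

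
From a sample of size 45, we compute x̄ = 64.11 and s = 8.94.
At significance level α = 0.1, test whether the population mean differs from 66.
One-sample t-test:
H₀: μ = 66
H₁: μ ≠ 66
df = n - 1 = 44
t = (x̄ - μ₀) / (s/√n) = (64.11 - 66) / (8.94/√45) = -1.418
p-value = 0.1632

Since p-value > α = 0.1, we fail to reject H₀.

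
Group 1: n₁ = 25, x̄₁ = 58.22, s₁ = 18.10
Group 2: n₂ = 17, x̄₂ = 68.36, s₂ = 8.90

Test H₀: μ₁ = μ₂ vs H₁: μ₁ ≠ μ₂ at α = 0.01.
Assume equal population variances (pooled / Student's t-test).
Student's two-sample t-test (equal variances):
H₀: μ₁ = μ₂
H₁: μ₁ ≠ μ₂
df = n₁ + n₂ - 2 = 40
Pooled variance s_p² = [(n₁-1)s₁² + (n₂-1)s₂²] / (n₁ + n₂ - 2) = [(24)(18.10²) + (16)(8.90²)] / 40 = 228.2500
SE = √(s_p²(1/n₁ + 1/n₂)) = √(228.2500 × (1/25 + 1/17)) = 4.7494
t = (x̄₁ - x̄₂) / SE = (58.22 - 68.36) / 4.7494 = -10.14 / 4.7494 = -2.135
p-value = 0.0389

Since p-value > α = 0.01, we fail to reject H₀.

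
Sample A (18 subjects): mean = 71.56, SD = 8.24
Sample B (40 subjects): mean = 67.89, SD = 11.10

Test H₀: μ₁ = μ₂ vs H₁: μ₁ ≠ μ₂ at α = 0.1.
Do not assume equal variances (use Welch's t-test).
Welch's two-sample t-test:
H₀: μ₁ = μ₂
H₁: μ₁ ≠ μ₂
s₁²/n₁ = 8.24²/18 = 3.7721,  s₂²/n₂ = 11.10²/40 = 3.0802
SE = √(s₁²/n₁ + s₂²/n₂) = √(3.7721 + 3.0802) = 2.6177
df (Welch-Satterthwaite) = (s₁²/n₁ + s₂²/n₂)² / [(s₁²/n₁)²/(n₁-1) + (s₂²/n₂)²/(n₂-1)] ≈ 43.47
t = (x̄₁ - x̄₂) / SE = (71.56 - 67.89) / 2.6177 = 3.67 / 2.6177 = 1.402
p-value = 0.1680

Since p-value > α = 0.1, we fail to reject H₀.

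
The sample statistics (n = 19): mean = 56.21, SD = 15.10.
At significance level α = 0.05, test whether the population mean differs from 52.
One-sample t-test:
H₀: μ = 52
H₁: μ ≠ 52
df = n - 1 = 18
t = (x̄ - μ₀) / (s/√n) = (56.21 - 52) / (15.10/√19) = 1.215
p-value = 0.2400

Since p-value > α = 0.05, we fail to reject H₀.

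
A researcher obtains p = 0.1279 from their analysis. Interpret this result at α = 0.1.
Since p = 0.1279 > α = 0.1, fail to reject H₀.
There is insufficient evidence to reject the null hypothesis; the result is not statistically significant at the 0.1 level.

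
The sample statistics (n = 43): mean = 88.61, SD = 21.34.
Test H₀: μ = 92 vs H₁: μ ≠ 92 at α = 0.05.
One-sample t-test:
H₀: μ = 92
H₁: μ ≠ 92
df = n - 1 = 42
t = (x̄ - μ₀) / (s/√n) = (88.61 - 92) / (21.34/√43) = -1.042
p-value = 0.3035

Since p-value > α = 0.05, we fail to reject H₀.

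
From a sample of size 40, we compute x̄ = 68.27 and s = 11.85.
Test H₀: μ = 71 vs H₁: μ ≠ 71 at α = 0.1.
One-sample t-test:
H₀: μ = 71
H₁: μ ≠ 71
df = n - 1 = 39
t = (x̄ - μ₀) / (s/√n) = (68.27 - 71) / (11.85/√40) = -1.457
p-value = 0.1531

Since p-value > α = 0.1, we fail to reject H₀.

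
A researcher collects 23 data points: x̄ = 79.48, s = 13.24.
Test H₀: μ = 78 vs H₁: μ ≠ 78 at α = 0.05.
One-sample t-test:
H₀: μ = 78
H₁: μ ≠ 78
df = n - 1 = 22
t = (x̄ - μ₀) / (s/√n) = (79.48 - 78) / (13.24/√23) = 0.536
p-value = 0.5973

Since p-value > α = 0.05, we fail to reject H₀.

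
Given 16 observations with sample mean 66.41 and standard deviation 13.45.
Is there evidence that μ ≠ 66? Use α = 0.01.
One-sample t-test:
H₀: μ = 66
H₁: μ ≠ 66
df = n - 1 = 15
t = (x̄ - μ₀) / (s/√n) = (66.41 - 66) / (13.45/√16) = 0.122
p-value = 0.9046

Since p-value > α = 0.01, we fail to reject H₀.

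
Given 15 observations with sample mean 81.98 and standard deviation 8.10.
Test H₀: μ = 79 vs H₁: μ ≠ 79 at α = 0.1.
One-sample t-test:
H₀: μ = 79
H₁: μ ≠ 79
df = n - 1 = 14
t = (x̄ - μ₀) / (s/√n) = (81.98 - 79) / (8.10/√15) = 1.425
p-value = 0.1761

Since p-value > α = 0.1, we fail to reject H₀.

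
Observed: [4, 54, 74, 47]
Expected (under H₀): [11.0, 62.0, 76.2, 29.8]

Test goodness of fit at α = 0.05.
Chi-square goodness of fit test:
H₀: observed counts match expected distribution
H₁: observed counts differ from expected distribution
df = k - 1 = 3
χ² = Σ(O - E)²/E
   = (4 - 11.0)²/11.0 + (54 - 62.0)²/62.0 + (74 - 76.2)²/76.2 + (47 - 29.8)²/29.8
   = 4.455 + 1.032 + 0.064 + 9.928
   = 15.48
p-value = 0.0015

Since p-value < α = 0.05, we reject H₀.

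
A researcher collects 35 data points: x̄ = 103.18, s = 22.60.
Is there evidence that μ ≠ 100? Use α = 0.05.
One-sample t-test:
H₀: μ = 100
H₁: μ ≠ 100
df = n - 1 = 34
t = (x̄ - μ₀) / (s/√n) = (103.18 - 100) / (22.60/√35) = 0.832
p-value = 0.4110

Since p-value > α = 0.05, we fail to reject H₀.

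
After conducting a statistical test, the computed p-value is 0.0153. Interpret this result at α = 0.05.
Since p = 0.0153 < α = 0.05, reject H₀.
There is sufficient evidence to reject the null hypothesis; the result is statistically significant at the 0.05 level.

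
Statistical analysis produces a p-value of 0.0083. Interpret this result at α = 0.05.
Since p = 0.0083 < α = 0.05, reject H₀.
There is sufficient evidence to reject the null hypothesis; the result is statistically significant at the 0.05 level.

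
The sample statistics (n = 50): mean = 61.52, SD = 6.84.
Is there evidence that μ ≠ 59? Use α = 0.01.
One-sample t-test:
H₀: μ = 59
H₁: μ ≠ 59
df = n - 1 = 49
t = (x̄ - μ₀) / (s/√n) = (61.52 - 59) / (6.84/√50) = 2.605
p-value = 0.0121

Since p-value > α = 0.01, we fail to reject H₀.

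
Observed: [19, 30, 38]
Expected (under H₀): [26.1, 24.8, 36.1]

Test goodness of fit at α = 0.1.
Chi-square goodness of fit test:
H₀: observed counts match expected distribution
H₁: observed counts differ from expected distribution
df = k - 1 = 2
χ² = Σ(O - E)²/E
   = (19 - 26.1)²/26.1 + (30 - 24.8)²/24.8 + (38 - 36.1)²/36.1
   = 1.931 + 1.090 + 0.100
   = 3.12
p-value = 0.2100

Since p-value > α = 0.1, we fail to reject H₀.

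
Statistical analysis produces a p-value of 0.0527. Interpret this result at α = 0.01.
Since p = 0.0527 > α = 0.01, fail to reject H₀.
There is insufficient evidence to reject the null hypothesis; the result is not statistically significant at the 0.01 level.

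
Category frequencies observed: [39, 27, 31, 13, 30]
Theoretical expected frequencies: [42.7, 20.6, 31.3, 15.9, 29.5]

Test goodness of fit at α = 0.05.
Chi-square goodness of fit test:
H₀: observed counts match expected distribution
H₁: observed counts differ from expected distribution
df = k - 1 = 4
χ² = Σ(O - E)²/E
   = (39 - 42.7)²/42.7 + (27 - 20.6)²/20.6 + (31 - 31.3)²/31.3 + (13 - 15.9)²/15.9 + (30 - 29.5)²/29.5
   = 0.321 + 1.988 + 0.003 + 0.529 + 0.008
   = 2.85
p-value = 0.5834

Since p-value > α = 0.05, we fail to reject H₀.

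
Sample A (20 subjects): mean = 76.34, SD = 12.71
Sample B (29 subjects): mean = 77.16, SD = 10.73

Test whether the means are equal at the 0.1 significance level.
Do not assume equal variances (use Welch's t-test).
Welch's two-sample t-test:
H₀: μ₁ = μ₂
H₁: μ₁ ≠ μ₂
s₁²/n₁ = 12.71²/20 = 8.0772,  s₂²/n₂ = 10.73²/29 = 3.9701
SE = √(s₁²/n₁ + s₂²/n₂) = √(8.0772 + 3.9701) = 3.4709
df (Welch-Satterthwaite) = (s₁²/n₁ + s₂²/n₂)² / [(s₁²/n₁)²/(n₁-1) + (s₂²/n₂)²/(n₂-1)] ≈ 36.31
t = (x̄₁ - x̄₂) / SE = (76.34 - 77.16) / 3.4709 = -0.82 / 3.4709 = -0.236
p-value = 0.8146

Since p-value > α = 0.1, we fail to reject H₀.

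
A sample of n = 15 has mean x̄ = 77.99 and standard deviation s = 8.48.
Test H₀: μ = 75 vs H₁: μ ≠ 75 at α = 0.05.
One-sample t-test:
H₀: μ = 75
H₁: μ ≠ 75
df = n - 1 = 14
t = (x̄ - μ₀) / (s/√n) = (77.99 - 75) / (8.48/√15) = 1.366
p-value = 0.1936

Since p-value > α = 0.05, we fail to reject H₀.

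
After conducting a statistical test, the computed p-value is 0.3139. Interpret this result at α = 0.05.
Since p = 0.3139 > α = 0.05, fail to reject H₀.
There is insufficient evidence to reject the null hypothesis; the result is not statistically significant at the 0.05 level.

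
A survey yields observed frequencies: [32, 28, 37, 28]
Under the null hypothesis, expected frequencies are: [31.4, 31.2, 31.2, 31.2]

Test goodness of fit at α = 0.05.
Chi-square goodness of fit test:
H₀: observed counts match expected distribution
H₁: observed counts differ from expected distribution
df = k - 1 = 3
χ² = Σ(O - E)²/E
   = (32 - 31.4)²/31.4 + (28 - 31.2)²/31.2 + (37 - 31.2)²/31.2 + (28 - 31.2)²/31.2
   = 0.011 + 0.328 + 1.078 + 0.328
   = 1.75
p-value = 0.6267

Since p-value > α = 0.05, we fail to reject H₀.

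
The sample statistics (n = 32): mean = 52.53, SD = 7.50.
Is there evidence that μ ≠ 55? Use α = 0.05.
One-sample t-test:
H₀: μ = 55
H₁: μ ≠ 55
df = n - 1 = 31
t = (x̄ - μ₀) / (s/√n) = (52.53 - 55) / (7.50/√32) = -1.863
p-value = 0.0720

Since p-value > α = 0.05, we fail to reject H₀.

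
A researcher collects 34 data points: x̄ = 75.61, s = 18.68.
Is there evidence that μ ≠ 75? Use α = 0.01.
One-sample t-test:
H₀: μ = 75
H₁: μ ≠ 75
df = n - 1 = 33
t = (x̄ - μ₀) / (s/√n) = (75.61 - 75) / (18.68/√34) = 0.190
p-value = 0.8502

Since p-value > α = 0.01, we fail to reject H₀.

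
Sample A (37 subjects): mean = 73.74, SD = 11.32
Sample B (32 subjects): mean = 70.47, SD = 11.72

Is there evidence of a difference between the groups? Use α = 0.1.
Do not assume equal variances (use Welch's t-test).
Welch's two-sample t-test:
H₀: μ₁ = μ₂
H₁: μ₁ ≠ μ₂
s₁²/n₁ = 11.32²/37 = 3.4633,  s₂²/n₂ = 11.72²/32 = 4.2925
SE = √(s₁²/n₁ + s₂²/n₂) = √(3.4633 + 4.2925) = 2.7849
df (Welch-Satterthwaite) = (s₁²/n₁ + s₂²/n₂)² / [(s₁²/n₁)²/(n₁-1) + (s₂²/n₂)²/(n₂-1)] ≈ 64.85
t = (x̄₁ - x̄₂) / SE = (73.74 - 70.47) / 2.7849 = 3.27 / 2.7849 = 1.174
p-value = 0.2446

Since p-value > α = 0.1, we fail to reject H₀.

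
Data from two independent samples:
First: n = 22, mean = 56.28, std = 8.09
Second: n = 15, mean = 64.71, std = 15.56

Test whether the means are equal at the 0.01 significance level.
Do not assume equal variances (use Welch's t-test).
Welch's two-sample t-test:
H₀: μ₁ = μ₂
H₁: μ₁ ≠ μ₂
s₁²/n₁ = 8.09²/22 = 2.9749,  s₂²/n₂ = 15.56²/15 = 16.1409
SE = √(s₁²/n₁ + s₂²/n₂) = √(2.9749 + 16.1409) = 4.3722
df (Welch-Satterthwaite) = (s₁²/n₁ + s₂²/n₂)² / [(s₁²/n₁)²/(n₁-1) + (s₂²/n₂)²/(n₂-1)] ≈ 19.20
t = (x̄₁ - x̄₂) / SE = (56.28 - 64.71) / 4.3722 = -8.43 / 4.3722 = -1.928
p-value = 0.0688

Since p-value > α = 0.01, we fail to reject H₀.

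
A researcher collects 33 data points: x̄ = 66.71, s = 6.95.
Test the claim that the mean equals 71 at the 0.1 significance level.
One-sample t-test:
H₀: μ = 71
H₁: μ ≠ 71
df = n - 1 = 32
t = (x̄ - μ₀) / (s/√n) = (66.71 - 71) / (6.95/√33) = -3.546
p-value = 0.0012

Since p-value < α = 0.1, we reject H₀.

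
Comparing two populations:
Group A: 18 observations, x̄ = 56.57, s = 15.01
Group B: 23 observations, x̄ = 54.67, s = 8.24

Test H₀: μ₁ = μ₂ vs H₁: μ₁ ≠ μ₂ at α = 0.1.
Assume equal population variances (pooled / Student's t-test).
Student's two-sample t-test (equal variances):
H₀: μ₁ = μ₂
H₁: μ₁ ≠ μ₂
df = n₁ + n₂ - 2 = 39
Pooled variance s_p² = [(n₁-1)s₁² + (n₂-1)s₂²] / (n₁ + n₂ - 2) = [(17)(15.01²) + (22)(8.24²)] / 39 = 136.5089
SE = √(s_p²(1/n₁ + 1/n₂)) = √(136.5089 × (1/18 + 1/23)) = 3.6768
t = (x̄₁ - x̄₂) / SE = (56.57 - 54.67) / 3.6768 = 1.90 / 3.6768 = 0.517
p-value = 0.6082

Since p-value > α = 0.1, we fail to reject H₀.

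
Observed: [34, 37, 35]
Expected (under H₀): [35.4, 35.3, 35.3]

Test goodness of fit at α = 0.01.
Chi-square goodness of fit test:
H₀: observed counts match expected distribution
H₁: observed counts differ from expected distribution
df = k - 1 = 2
χ² = Σ(O - E)²/E
   = (34 - 35.4)²/35.4 + (37 - 35.3)²/35.3 + (35 - 35.3)²/35.3
   = 0.055 + 0.082 + 0.003
   = 0.14
p-value = 0.9325

Since p-value > α = 0.01, we fail to reject H₀.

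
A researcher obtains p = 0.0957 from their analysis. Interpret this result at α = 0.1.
Since p = 0.0957 < α = 0.1, reject H₀.
There is sufficient evidence to reject the null hypothesis; the result is statistically significant at the 0.1 level.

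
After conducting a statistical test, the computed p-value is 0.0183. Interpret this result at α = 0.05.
Since p = 0.0183 < α = 0.05, reject H₀.
There is sufficient evidence to reject the null hypothesis; the result is statistically significant at the 0.05 level.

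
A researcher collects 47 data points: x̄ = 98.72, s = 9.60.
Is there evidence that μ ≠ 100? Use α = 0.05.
One-sample t-test:
H₀: μ = 100
H₁: μ ≠ 100
df = n - 1 = 46
t = (x̄ - μ₀) / (s/√n) = (98.72 - 100) / (9.60/√47) = -0.914
p-value = 0.3654

Since p-value > α = 0.05, we fail to reject H₀.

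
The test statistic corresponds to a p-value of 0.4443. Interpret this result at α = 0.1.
Since p = 0.4443 > α = 0.1, fail to reject H₀.
There is insufficient evidence to reject the null hypothesis; the result is not statistically significant at the 0.1 level.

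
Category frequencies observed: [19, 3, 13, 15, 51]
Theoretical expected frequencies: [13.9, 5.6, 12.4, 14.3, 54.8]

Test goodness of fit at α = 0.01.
Chi-square goodness of fit test:
H₀: observed counts match expected distribution
H₁: observed counts differ from expected distribution
df = k - 1 = 4
χ² = Σ(O - E)²/E
   = (19 - 13.9)²/13.9 + (3 - 5.6)²/5.6 + (13 - 12.4)²/12.4 + (15 - 14.3)²/14.3 + (51 - 54.8)²/54.8
   = 1.871 + 1.207 + 0.029 + 0.034 + 0.264
   = 3.41
p-value = 0.4924

Since p-value > α = 0.01, we fail to reject H₀.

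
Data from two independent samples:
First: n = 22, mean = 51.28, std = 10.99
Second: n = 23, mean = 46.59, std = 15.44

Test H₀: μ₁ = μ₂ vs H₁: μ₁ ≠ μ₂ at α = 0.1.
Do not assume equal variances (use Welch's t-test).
Welch's two-sample t-test:
H₀: μ₁ = μ₂
H₁: μ₁ ≠ μ₂
s₁²/n₁ = 10.99²/22 = 5.4900,  s₂²/n₂ = 15.44²/23 = 10.3649
SE = √(s₁²/n₁ + s₂²/n₂) = √(5.4900 + 10.3649) = 3.9818
df (Welch-Satterthwaite) = (s₁²/n₁ + s₂²/n₂)² / [(s₁²/n₁)²/(n₁-1) + (s₂²/n₂)²/(n₂-1)] ≈ 39.78
t = (x̄₁ - x̄₂) / SE = (51.28 - 46.59) / 3.9818 = 4.69 / 3.9818 = 1.178
p-value = 0.2459

Since p-value > α = 0.1, we fail to reject H₀.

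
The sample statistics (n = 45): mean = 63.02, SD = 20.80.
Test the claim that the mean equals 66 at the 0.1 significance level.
One-sample t-test:
H₀: μ = 66
H₁: μ ≠ 66
df = n - 1 = 44
t = (x̄ - μ₀) / (s/√n) = (63.02 - 66) / (20.80/√45) = -0.961
p-value = 0.3418

Since p-value > α = 0.1, we fail to reject H₀.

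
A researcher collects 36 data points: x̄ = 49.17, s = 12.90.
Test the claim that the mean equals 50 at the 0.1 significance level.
One-sample t-test:
H₀: μ = 50
H₁: μ ≠ 50
df = n - 1 = 35
t = (x̄ - μ₀) / (s/√n) = (49.17 - 50) / (12.90/√36) = -0.386
p-value = 0.7018

Since p-value > α = 0.1, we fail to reject H₀.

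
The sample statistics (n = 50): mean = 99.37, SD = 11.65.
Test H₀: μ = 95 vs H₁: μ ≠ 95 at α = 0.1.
One-sample t-test:
H₀: μ = 95
H₁: μ ≠ 95
df = n - 1 = 49
t = (x̄ - μ₀) / (s/√n) = (99.37 - 95) / (11.65/√50) = 2.652
p-value = 0.0107

Since p-value < α = 0.1, we reject H₀.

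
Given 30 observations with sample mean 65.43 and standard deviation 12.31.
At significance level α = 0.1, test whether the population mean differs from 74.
One-sample t-test:
H₀: μ = 74
H₁: μ ≠ 74
df = n - 1 = 29
t = (x̄ - μ₀) / (s/√n) = (65.43 - 74) / (12.31/√30) = -3.813
p-value = 0.0007

Since p-value < α = 0.1, we reject H₀.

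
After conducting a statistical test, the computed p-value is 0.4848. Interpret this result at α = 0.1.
Since p = 0.4848 > α = 0.1, fail to reject H₀.
There is insufficient evidence to reject the null hypothesis; the result is not statistically significant at the 0.1 level.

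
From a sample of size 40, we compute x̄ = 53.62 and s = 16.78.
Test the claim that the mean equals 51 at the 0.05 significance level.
One-sample t-test:
H₀: μ = 51
H₁: μ ≠ 51
df = n - 1 = 39
t = (x̄ - μ₀) / (s/√n) = (53.62 - 51) / (16.78/√40) = 0.988
p-value = 0.3295

Since p-value > α = 0.05, we fail to reject H₀.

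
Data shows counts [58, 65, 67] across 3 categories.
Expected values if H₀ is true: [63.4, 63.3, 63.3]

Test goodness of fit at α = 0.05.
Chi-square goodness of fit test:
H₀: observed counts match expected distribution
H₁: observed counts differ from expected distribution
df = k - 1 = 2
χ² = Σ(O - E)²/E
   = (58 - 63.4)²/63.4 + (65 - 63.3)²/63.3 + (67 - 63.3)²/63.3
   = 0.460 + 0.046 + 0.216
   = 0.72
p-value = 0.6970

Since p-value > α = 0.05, we fail to reject H₀.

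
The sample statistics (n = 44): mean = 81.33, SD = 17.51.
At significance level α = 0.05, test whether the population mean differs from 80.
One-sample t-test:
H₀: μ = 80
H₁: μ ≠ 80
df = n - 1 = 43
t = (x̄ - μ₀) / (s/√n) = (81.33 - 80) / (17.51/√44) = 0.504
p-value = 0.6169

Since p-value > α = 0.05, we fail to reject H₀.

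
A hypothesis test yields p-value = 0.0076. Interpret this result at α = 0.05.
Since p = 0.0076 < α = 0.05, reject H₀.
There is sufficient evidence to reject the null hypothesis; the result is statistically significant at the 0.05 level.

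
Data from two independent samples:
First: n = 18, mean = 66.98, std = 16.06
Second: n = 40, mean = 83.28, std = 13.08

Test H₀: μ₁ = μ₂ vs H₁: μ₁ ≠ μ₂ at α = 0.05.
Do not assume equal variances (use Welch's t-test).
Welch's two-sample t-test:
H₀: μ₁ = μ₂
H₁: μ₁ ≠ μ₂
s₁²/n₁ = 16.06²/18 = 14.3291,  s₂²/n₂ = 13.08²/40 = 4.2772
SE = √(s₁²/n₁ + s₂²/n₂) = √(14.3291 + 4.2772) = 4.3135
df (Welch-Satterthwaite) = (s₁²/n₁ + s₂²/n₂)² / [(s₁²/n₁)²/(n₁-1) + (s₂²/n₂)²/(n₂-1)] ≈ 27.59
t = (x̄₁ - x̄₂) / SE = (66.98 - 83.28) / 4.3135 = -16.30 / 4.3135 = -3.779
p-value = 0.0008

Since p-value < α = 0.05, we reject H₀.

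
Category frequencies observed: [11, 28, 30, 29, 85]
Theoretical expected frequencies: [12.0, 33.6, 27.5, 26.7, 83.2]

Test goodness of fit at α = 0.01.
Chi-square goodness of fit test:
H₀: observed counts match expected distribution
H₁: observed counts differ from expected distribution
df = k - 1 = 4
χ² = Σ(O - E)²/E
   = (11 - 12.0)²/12.0 + (28 - 33.6)²/33.6 + (30 - 27.5)²/27.5 + (29 - 26.7)²/26.7 + (85 - 83.2)²/83.2
   = 0.083 + 0.933 + 0.227 + 0.198 + 0.039
   = 1.48
p-value = 0.8300

Since p-value > α = 0.01, we fail to reject H₀.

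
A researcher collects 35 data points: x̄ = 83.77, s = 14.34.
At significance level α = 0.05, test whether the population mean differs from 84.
One-sample t-test:
H₀: μ = 84
H₁: μ ≠ 84
df = n - 1 = 34
t = (x̄ - μ₀) / (s/√n) = (83.77 - 84) / (14.34/√35) = -0.095
p-value = 0.9250

Since p-value > α = 0.05, we fail to reject H₀.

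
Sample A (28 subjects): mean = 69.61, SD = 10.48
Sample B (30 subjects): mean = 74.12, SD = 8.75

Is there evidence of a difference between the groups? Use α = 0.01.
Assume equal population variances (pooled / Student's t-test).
Student's two-sample t-test (equal variances):
H₀: μ₁ = μ₂
H₁: μ₁ ≠ μ₂
df = n₁ + n₂ - 2 = 56
Pooled variance s_p² = [(n₁-1)s₁² + (n₂-1)s₂²] / (n₁ + n₂ - 2) = [(27)(10.48²) + (29)(8.75²)] / 56 = 92.6024
SE = √(s_p²(1/n₁ + 1/n₂)) = √(92.6024 × (1/28 + 1/30)) = 2.5286
t = (x̄₁ - x̄₂) / SE = (69.61 - 74.12) / 2.5286 = -4.51 / 2.5286 = -1.784
p-value = 0.0799

Since p-value > α = 0.01, we fail to reject H₀.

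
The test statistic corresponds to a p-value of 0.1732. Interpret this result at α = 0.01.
Since p = 0.1732 > α = 0.01, fail to reject H₀.
There is insufficient evidence to reject the null hypothesis; the result is not statistically significant at the 0.01 level.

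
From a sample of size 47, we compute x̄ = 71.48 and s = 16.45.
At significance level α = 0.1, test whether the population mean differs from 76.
One-sample t-test:
H₀: μ = 76
H₁: μ ≠ 76
df = n - 1 = 46
t = (x̄ - μ₀) / (s/√n) = (71.48 - 76) / (16.45/√47) = -1.884
p-value = 0.0659

Since p-value < α = 0.1, we reject H₀.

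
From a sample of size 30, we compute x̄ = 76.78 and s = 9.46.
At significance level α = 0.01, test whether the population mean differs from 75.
One-sample t-test:
H₀: μ = 75
H₁: μ ≠ 75
df = n - 1 = 29
t = (x̄ - μ₀) / (s/√n) = (76.78 - 75) / (9.46/√30) = 1.031
p-value = 0.3112

Since p-value > α = 0.01, we fail to reject H₀.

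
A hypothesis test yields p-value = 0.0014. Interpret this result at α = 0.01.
Since p = 0.0014 < α = 0.01, reject H₀.
There is sufficient evidence to reject the null hypothesis; the result is statistically significant at the 0.01 level.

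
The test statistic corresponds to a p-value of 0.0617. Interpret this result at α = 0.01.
Since p = 0.0617 > α = 0.01, fail to reject H₀.
There is insufficient evidence to reject the null hypothesis; the result is not statistically significant at the 0.01 level.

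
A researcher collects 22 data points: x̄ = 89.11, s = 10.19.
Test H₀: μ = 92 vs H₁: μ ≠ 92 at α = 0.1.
One-sample t-test:
H₀: μ = 92
H₁: μ ≠ 92
df = n - 1 = 21
t = (x̄ - μ₀) / (s/√n) = (89.11 - 92) / (10.19/√22) = -1.330
p-value = 0.1977

Since p-value > α = 0.1, we fail to reject H₀.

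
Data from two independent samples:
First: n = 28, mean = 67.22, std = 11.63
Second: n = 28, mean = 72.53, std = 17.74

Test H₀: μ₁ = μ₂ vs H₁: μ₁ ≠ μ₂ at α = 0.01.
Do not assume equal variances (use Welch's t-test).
Welch's two-sample t-test:
H₀: μ₁ = μ₂
H₁: μ₁ ≠ μ₂
s₁²/n₁ = 11.63²/28 = 4.8306,  s₂²/n₂ = 17.74²/28 = 11.2396
SE = √(s₁²/n₁ + s₂²/n₂) = √(4.8306 + 11.2396) = 4.0088
df (Welch-Satterthwaite) = (s₁²/n₁ + s₂²/n₂)² / [(s₁²/n₁)²/(n₁-1) + (s₂²/n₂)²/(n₂-1)] ≈ 46.59
t = (x̄₁ - x̄₂) / SE = (67.22 - 72.53) / 4.0088 = -5.31 / 4.0088 = -1.325
p-value = 0.1918

Since p-value > α = 0.01, we fail to reject H₀.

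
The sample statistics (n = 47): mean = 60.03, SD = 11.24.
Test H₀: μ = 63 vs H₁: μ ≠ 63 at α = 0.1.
One-sample t-test:
H₀: μ = 63
H₁: μ ≠ 63
df = n - 1 = 46
t = (x̄ - μ₀) / (s/√n) = (60.03 - 63) / (11.24/√47) = -1.812
p-value = 0.0766

Since p-value < α = 0.1, we reject H₀.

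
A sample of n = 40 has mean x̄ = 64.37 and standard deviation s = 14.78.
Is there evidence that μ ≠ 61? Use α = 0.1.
One-sample t-test:
H₀: μ = 61
H₁: μ ≠ 61
df = n - 1 = 39
t = (x̄ - μ₀) / (s/√n) = (64.37 - 61) / (14.78/√40) = 1.442
p-value = 0.1573

Since p-value > α = 0.1, we fail to reject H₀.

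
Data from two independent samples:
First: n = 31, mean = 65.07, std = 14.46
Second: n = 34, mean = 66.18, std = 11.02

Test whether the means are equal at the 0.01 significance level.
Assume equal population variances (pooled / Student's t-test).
Student's two-sample t-test (equal variances):
H₀: μ₁ = μ₂
H₁: μ₁ ≠ μ₂
df = n₁ + n₂ - 2 = 63
Pooled variance s_p² = [(n₁-1)s₁² + (n₂-1)s₂²] / (n₁ + n₂ - 2) = [(30)(14.46²) + (33)(11.02²)] / 63 = 163.1791
SE = √(s_p²(1/n₁ + 1/n₂)) = √(163.1791 × (1/31 + 1/34)) = 3.1723
t = (x̄₁ - x̄₂) / SE = (65.07 - 66.18) / 3.1723 = -1.11 / 3.1723 = -0.350
p-value = 0.7276

Since p-value > α = 0.01, we fail to reject H₀.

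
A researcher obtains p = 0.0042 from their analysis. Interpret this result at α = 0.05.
Since p = 0.0042 < α = 0.05, reject H₀.
There is sufficient evidence to reject the null hypothesis; the result is statistically significant at the 0.05 level.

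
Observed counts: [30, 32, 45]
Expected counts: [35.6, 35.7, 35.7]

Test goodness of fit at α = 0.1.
Chi-square goodness of fit test:
H₀: observed counts match expected distribution
H₁: observed counts differ from expected distribution
df = k - 1 = 2
χ² = Σ(O - E)²/E
   = (30 - 35.6)²/35.6 + (32 - 35.7)²/35.7 + (45 - 35.7)²/35.7
   = 0.881 + 0.383 + 2.423
   = 3.69
p-value = 0.1583

Since p-value > α = 0.1, we fail to reject H₀.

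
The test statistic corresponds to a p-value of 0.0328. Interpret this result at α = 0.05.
Since p = 0.0328 < α = 0.05, reject H₀.
There is sufficient evidence to reject the null hypothesis; the result is statistically significant at the 0.05 level.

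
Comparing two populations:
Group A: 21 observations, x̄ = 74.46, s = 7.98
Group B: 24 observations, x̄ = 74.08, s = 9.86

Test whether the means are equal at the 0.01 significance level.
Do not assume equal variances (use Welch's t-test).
Welch's two-sample t-test:
H₀: μ₁ = μ₂
H₁: μ₁ ≠ μ₂
s₁²/n₁ = 7.98²/21 = 3.0324,  s₂²/n₂ = 9.86²/24 = 4.0508
SE = √(s₁²/n₁ + s₂²/n₂) = √(3.0324 + 4.0508) = 2.6614
df (Welch-Satterthwaite) = (s₁²/n₁ + s₂²/n₂)² / [(s₁²/n₁)²/(n₁-1) + (s₂²/n₂)²/(n₂-1)] ≈ 42.76
t = (x̄₁ - x̄₂) / SE = (74.46 - 74.08) / 2.6614 = 0.38 / 2.6614 = 0.143
p-value = 0.8871

Since p-value > α = 0.01, we fail to reject H₀.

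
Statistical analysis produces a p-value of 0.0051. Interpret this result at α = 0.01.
Since p = 0.0051 < α = 0.01, reject H₀.
There is sufficient evidence to reject the null hypothesis; the result is statistically significant at the 0.01 level.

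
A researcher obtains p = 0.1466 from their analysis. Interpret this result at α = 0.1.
Since p = 0.1466 > α = 0.1, fail to reject H₀.
There is insufficient evidence to reject the null hypothesis; the result is not statistically significant at the 0.1 level.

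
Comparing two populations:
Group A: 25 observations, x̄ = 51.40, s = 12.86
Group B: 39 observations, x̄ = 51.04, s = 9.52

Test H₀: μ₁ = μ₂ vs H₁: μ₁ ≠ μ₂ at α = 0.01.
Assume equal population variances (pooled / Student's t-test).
Student's two-sample t-test (equal variances):
H₀: μ₁ = μ₂
H₁: μ₁ ≠ μ₂
df = n₁ + n₂ - 2 = 62
Pooled variance s_p² = [(n₁-1)s₁² + (n₂-1)s₂²] / (n₁ + n₂ - 2) = [(24)(12.86²) + (38)(9.52²)] / 62 = 119.5656
SE = √(s_p²(1/n₁ + 1/n₂)) = √(119.5656 × (1/25 + 1/39)) = 2.8015
t = (x̄₁ - x̄₂) / SE = (51.40 - 51.04) / 2.8015 = 0.36 / 2.8015 = 0.129
p-value = 0.8982

Since p-value > α = 0.01, we fail to reject H₀.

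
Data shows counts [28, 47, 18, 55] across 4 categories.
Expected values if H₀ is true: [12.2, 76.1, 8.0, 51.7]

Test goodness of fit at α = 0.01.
Chi-square goodness of fit test:
H₀: observed counts match expected distribution
H₁: observed counts differ from expected distribution
df = k - 1 = 3
χ² = Σ(O - E)²/E
   = (28 - 12.2)²/12.2 + (47 - 76.1)²/76.1 + (18 - 8.0)²/8.0 + (55 - 51.7)²/51.7
   = 20.462 + 11.128 + 12.500 + 0.211
   = 44.30
p-value < 0.0001

Since p-value < α = 0.01, we reject H₀.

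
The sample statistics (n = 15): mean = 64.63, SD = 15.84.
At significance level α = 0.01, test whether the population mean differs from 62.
One-sample t-test:
H₀: μ = 62
H₁: μ ≠ 62
df = n - 1 = 14
t = (x̄ - μ₀) / (s/√n) = (64.63 - 62) / (15.84/√15) = 0.643
p-value = 0.5306

Since p-value > α = 0.01, we fail to reject H₀.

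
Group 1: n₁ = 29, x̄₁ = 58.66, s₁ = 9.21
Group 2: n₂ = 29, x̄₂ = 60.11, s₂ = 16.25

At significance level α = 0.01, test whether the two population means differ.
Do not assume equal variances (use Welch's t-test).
Welch's two-sample t-test:
H₀: μ₁ = μ₂
H₁: μ₁ ≠ μ₂
s₁²/n₁ = 9.21²/29 = 2.9250,  s₂²/n₂ = 16.25²/29 = 9.1056
SE = √(s₁²/n₁ + s₂²/n₂) = √(2.9250 + 9.1056) = 3.4685
df (Welch-Satterthwaite) = (s₁²/n₁ + s₂²/n₂)² / [(s₁²/n₁)²/(n₁-1) + (s₂²/n₂)²/(n₂-1)] ≈ 44.31
t = (x̄₁ - x̄₂) / SE = (58.66 - 60.11) / 3.4685 = -1.45 / 3.4685 = -0.418
p-value = 0.6779

Since p-value > α = 0.01, we fail to reject H₀.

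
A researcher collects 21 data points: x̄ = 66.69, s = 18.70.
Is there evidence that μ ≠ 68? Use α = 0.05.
One-sample t-test:
H₀: μ = 68
H₁: μ ≠ 68
df = n - 1 = 20
t = (x̄ - μ₀) / (s/√n) = (66.69 - 68) / (18.70/√21) = -0.321
p-value = 0.7515

Since p-value > α = 0.05, we fail to reject H₀.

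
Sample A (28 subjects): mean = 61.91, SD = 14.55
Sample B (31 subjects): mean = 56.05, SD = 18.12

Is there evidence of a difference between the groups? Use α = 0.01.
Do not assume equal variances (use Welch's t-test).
Welch's two-sample t-test:
H₀: μ₁ = μ₂
H₁: μ₁ ≠ μ₂
s₁²/n₁ = 14.55²/28 = 7.5608,  s₂²/n₂ = 18.12²/31 = 10.5914
SE = √(s₁²/n₁ + s₂²/n₂) = √(7.5608 + 10.5914) = 4.2605
df (Welch-Satterthwaite) = (s₁²/n₁ + s₂²/n₂)² / [(s₁²/n₁)²/(n₁-1) + (s₂²/n₂)²/(n₂-1)] ≈ 56.26
t = (x̄₁ - x̄₂) / SE = (61.91 - 56.05) / 4.2605 = 5.86 / 4.2605 = 1.375
p-value = 0.1745

Since p-value > α = 0.01, we fail to reject H₀.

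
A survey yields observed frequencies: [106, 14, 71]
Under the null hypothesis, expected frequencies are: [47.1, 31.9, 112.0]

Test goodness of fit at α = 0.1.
Chi-square goodness of fit test:
H₀: observed counts match expected distribution
H₁: observed counts differ from expected distribution
df = k - 1 = 2
χ² = Σ(O - E)²/E
   = (106 - 47.1)²/47.1 + (14 - 31.9)²/31.9 + (71 - 112.0)²/112.0
   = 73.656 + 10.044 + 15.009
   = 98.71
p-value < 0.0001

Since p-value < α = 0.1, we reject H₀.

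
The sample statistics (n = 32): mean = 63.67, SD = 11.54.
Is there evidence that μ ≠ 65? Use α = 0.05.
One-sample t-test:
H₀: μ = 65
H₁: μ ≠ 65
df = n - 1 = 31
t = (x̄ - μ₀) / (s/√n) = (63.67 - 65) / (11.54/√32) = -0.652
p-value = 0.5192

Since p-value > α = 0.05, we fail to reject H₀.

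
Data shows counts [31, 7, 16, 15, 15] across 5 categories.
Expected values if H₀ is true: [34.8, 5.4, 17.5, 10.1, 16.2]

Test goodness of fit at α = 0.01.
Chi-square goodness of fit test:
H₀: observed counts match expected distribution
H₁: observed counts differ from expected distribution
df = k - 1 = 4
χ² = Σ(O - E)²/E
   = (31 - 34.8)²/34.8 + (7 - 5.4)²/5.4 + (16 - 17.5)²/17.5 + (15 - 10.1)²/10.1 + (15 - 16.2)²/16.2
   = 0.415 + 0.474 + 0.129 + 2.377 + 0.089
   = 3.48
p-value = 0.4804

Since p-value > α = 0.01, we fail to reject H₀.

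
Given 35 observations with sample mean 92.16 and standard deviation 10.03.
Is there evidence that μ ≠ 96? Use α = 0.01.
One-sample t-test:
H₀: μ = 96
H₁: μ ≠ 96
df = n - 1 = 34
t = (x̄ - μ₀) / (s/√n) = (92.16 - 96) / (10.03/√35) = -2.265
p-value = 0.0300

Since p-value > α = 0.01, we fail to reject H₀.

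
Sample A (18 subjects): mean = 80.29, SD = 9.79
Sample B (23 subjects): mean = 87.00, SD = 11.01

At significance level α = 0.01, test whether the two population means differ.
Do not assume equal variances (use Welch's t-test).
Welch's two-sample t-test:
H₀: μ₁ = μ₂
H₁: μ₁ ≠ μ₂
s₁²/n₁ = 9.79²/18 = 5.3247,  s₂²/n₂ = 11.01²/23 = 5.2704
SE = √(s₁²/n₁ + s₂²/n₂) = √(5.3247 + 5.2704) = 3.2550
df (Welch-Satterthwaite) = (s₁²/n₁ + s₂²/n₂)² / [(s₁²/n₁)²/(n₁-1) + (s₂²/n₂)²/(n₂-1)] ≈ 38.31
t = (x̄₁ - x̄₂) / SE = (80.29 - 87.00) / 3.2550 = -6.71 / 3.2550 = -2.061
p-value = 0.0461

Since p-value > α = 0.01, we fail to reject H₀.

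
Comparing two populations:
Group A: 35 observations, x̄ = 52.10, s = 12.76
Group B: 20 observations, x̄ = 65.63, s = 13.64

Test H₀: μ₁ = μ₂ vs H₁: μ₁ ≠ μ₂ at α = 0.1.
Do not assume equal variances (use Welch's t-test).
Welch's two-sample t-test:
H₀: μ₁ = μ₂
H₁: μ₁ ≠ μ₂
s₁²/n₁ = 12.76²/35 = 4.6519,  s₂²/n₂ = 13.64²/20 = 9.3025
SE = √(s₁²/n₁ + s₂²/n₂) = √(4.6519 + 9.3025) = 3.7356
df (Welch-Satterthwaite) = (s₁²/n₁ + s₂²/n₂)² / [(s₁²/n₁)²/(n₁-1) + (s₂²/n₂)²/(n₂-1)] ≈ 37.51
t = (x̄₁ - x̄₂) / SE = (52.10 - 65.63) / 3.7356 = -13.53 / 3.7356 = -3.622
p-value = 0.0009

Since p-value < α = 0.1, we reject H₀.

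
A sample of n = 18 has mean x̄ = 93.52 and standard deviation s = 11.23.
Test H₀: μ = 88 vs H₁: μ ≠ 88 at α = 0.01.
One-sample t-test:
H₀: μ = 88
H₁: μ ≠ 88
df = n - 1 = 17
t = (x̄ - μ₀) / (s/√n) = (93.52 - 88) / (11.23/√18) = 2.085
p-value = 0.0524

Since p-value > α = 0.01, we fail to reject H₀.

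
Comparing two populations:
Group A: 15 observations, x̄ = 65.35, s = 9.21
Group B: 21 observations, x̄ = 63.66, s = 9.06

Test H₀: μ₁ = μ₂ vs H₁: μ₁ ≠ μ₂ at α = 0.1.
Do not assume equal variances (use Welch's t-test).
Welch's two-sample t-test:
H₀: μ₁ = μ₂
H₁: μ₁ ≠ μ₂
s₁²/n₁ = 9.21²/15 = 5.6549,  s₂²/n₂ = 9.06²/21 = 3.9087
SE = √(s₁²/n₁ + s₂²/n₂) = √(5.6549 + 3.9087) = 3.0925
df (Welch-Satterthwaite) = (s₁²/n₁ + s₂²/n₂)² / [(s₁²/n₁)²/(n₁-1) + (s₂²/n₂)²/(n₂-1)] ≈ 30.01
t = (x̄₁ - x̄₂) / SE = (65.35 - 63.66) / 3.0925 = 1.69 / 3.0925 = 0.546
p-value = 0.5888

Since p-value > α = 0.1, we fail to reject H₀.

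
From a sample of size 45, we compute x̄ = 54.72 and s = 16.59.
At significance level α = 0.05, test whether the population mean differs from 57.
One-sample t-test:
H₀: μ = 57
H₁: μ ≠ 57
df = n - 1 = 44
t = (x̄ - μ₀) / (s/√n) = (54.72 - 57) / (16.59/√45) = -0.922
p-value = 0.3616

Since p-value > α = 0.05, we fail to reject H₀.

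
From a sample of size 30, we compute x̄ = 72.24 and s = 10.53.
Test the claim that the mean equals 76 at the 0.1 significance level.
One-sample t-test:
H₀: μ = 76
H₁: μ ≠ 76
df = n - 1 = 29
t = (x̄ - μ₀) / (s/√n) = (72.24 - 76) / (10.53/√30) = -1.956
p-value = 0.0602

Since p-value < α = 0.1, we reject H₀.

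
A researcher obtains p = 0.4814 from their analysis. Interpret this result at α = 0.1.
Since p = 0.4814 > α = 0.1, fail to reject H₀.
There is insufficient evidence to reject the null hypothesis; the result is not statistically significant at the 0.1 level.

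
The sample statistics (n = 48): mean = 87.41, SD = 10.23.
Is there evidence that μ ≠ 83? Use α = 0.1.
One-sample t-test:
H₀: μ = 83
H₁: μ ≠ 83
df = n - 1 = 47
t = (x̄ - μ₀) / (s/√n) = (87.41 - 83) / (10.23/√48) = 2.987
p-value = 0.0045

Since p-value < α = 0.1, we reject H₀.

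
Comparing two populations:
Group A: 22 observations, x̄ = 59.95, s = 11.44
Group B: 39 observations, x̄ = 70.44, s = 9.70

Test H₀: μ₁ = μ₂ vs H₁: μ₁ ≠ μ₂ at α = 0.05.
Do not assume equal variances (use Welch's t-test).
Welch's two-sample t-test:
H₀: μ₁ = μ₂
H₁: μ₁ ≠ μ₂
s₁²/n₁ = 11.44²/22 = 5.9488,  s₂²/n₂ = 9.70²/39 = 2.4126
SE = √(s₁²/n₁ + s₂²/n₂) = √(5.9488 + 2.4126) = 2.8916
df (Welch-Satterthwaite) = (s₁²/n₁ + s₂²/n₂)² / [(s₁²/n₁)²/(n₁-1) + (s₂²/n₂)²/(n₂-1)] ≈ 38.03
t = (x̄₁ - x̄₂) / SE = (59.95 - 70.44) / 2.8916 = -10.49 / 2.8916 = -3.628
p-value = 0.0008

Since p-value < α = 0.05, we reject H₀.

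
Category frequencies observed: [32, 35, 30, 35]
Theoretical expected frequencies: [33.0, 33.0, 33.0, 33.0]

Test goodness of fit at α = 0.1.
Chi-square goodness of fit test:
H₀: observed counts match expected distribution
H₁: observed counts differ from expected distribution
df = k - 1 = 3
χ² = Σ(O - E)²/E
   = (32 - 33.0)²/33.0 + (35 - 33.0)²/33.0 + (30 - 33.0)²/33.0 + (35 - 33.0)²/33.0
   = 0.030 + 0.121 + 0.273 + 0.121
   = 0.55
p-value = 0.9088

Since p-value > α = 0.1, we fail to reject H₀.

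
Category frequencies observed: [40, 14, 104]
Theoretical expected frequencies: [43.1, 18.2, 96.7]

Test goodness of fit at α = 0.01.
Chi-square goodness of fit test:
H₀: observed counts match expected distribution
H₁: observed counts differ from expected distribution
df = k - 1 = 2
χ² = Σ(O - E)²/E
   = (40 - 43.1)²/43.1 + (14 - 18.2)²/18.2 + (104 - 96.7)²/96.7
   = 0.223 + 0.969 + 0.551
   = 1.74
p-value = 0.4183

Since p-value > α = 0.01, we fail to reject H₀.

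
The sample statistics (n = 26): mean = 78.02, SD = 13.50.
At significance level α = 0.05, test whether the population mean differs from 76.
One-sample t-test:
H₀: μ = 76
H₁: μ ≠ 76
df = n - 1 = 25
t = (x̄ - μ₀) / (s/√n) = (78.02 - 76) / (13.50/√26) = 0.763
p-value = 0.4526

Since p-value > α = 0.05, we fail to reject H₀.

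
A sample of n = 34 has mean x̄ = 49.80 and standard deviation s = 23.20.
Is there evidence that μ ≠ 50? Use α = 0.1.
One-sample t-test:
H₀: μ = 50
H₁: μ ≠ 50
df = n - 1 = 33
t = (x̄ - μ₀) / (s/√n) = (49.80 - 50) / (23.20/√34) = -0.050
p-value = 0.9602

Since p-value > α = 0.1, we fail to reject H₀.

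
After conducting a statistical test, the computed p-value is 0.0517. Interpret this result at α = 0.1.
Since p = 0.0517 < α = 0.1, reject H₀.
There is sufficient evidence to reject the null hypothesis; the result is statistically significant at the 0.1 level.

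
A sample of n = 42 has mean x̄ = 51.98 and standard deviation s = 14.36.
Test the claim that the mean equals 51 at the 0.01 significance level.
One-sample t-test:
H₀: μ = 51
H₁: μ ≠ 51
df = n - 1 = 41
t = (x̄ - μ₀) / (s/√n) = (51.98 - 51) / (14.36/√42) = 0.442
p-value = 0.6606

Since p-value > α = 0.01, we fail to reject H₀.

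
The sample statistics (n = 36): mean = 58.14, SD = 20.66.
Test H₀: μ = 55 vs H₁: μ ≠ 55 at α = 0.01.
One-sample t-test:
H₀: μ = 55
H₁: μ ≠ 55
df = n - 1 = 35
t = (x̄ - μ₀) / (s/√n) = (58.14 - 55) / (20.66/√36) = 0.912
p-value = 0.3681

Since p-value > α = 0.01, we fail to reject H₀.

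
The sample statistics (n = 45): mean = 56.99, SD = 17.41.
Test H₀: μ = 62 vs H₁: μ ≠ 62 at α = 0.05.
One-sample t-test:
H₀: μ = 62
H₁: μ ≠ 62
df = n - 1 = 44
t = (x̄ - μ₀) / (s/√n) = (56.99 - 62) / (17.41/√45) = -1.930
p-value = 0.0600

Since p-value > α = 0.05, we fail to reject H₀.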